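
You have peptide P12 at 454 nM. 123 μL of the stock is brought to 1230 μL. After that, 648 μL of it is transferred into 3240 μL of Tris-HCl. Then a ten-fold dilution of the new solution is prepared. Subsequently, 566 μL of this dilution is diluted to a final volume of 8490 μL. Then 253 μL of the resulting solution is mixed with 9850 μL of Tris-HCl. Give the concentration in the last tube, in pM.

1.26 pM

Overall dilution factor = 10 × 6 × 10 × 15 × 39.93 = 3.59 × 10⁵.
454 nM / 3.59 × 10⁵ = 1.26 × 10⁻³ nM = 1.26 pM.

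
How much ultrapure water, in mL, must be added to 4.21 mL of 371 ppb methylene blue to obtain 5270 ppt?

292 mL

5270 ppt = 5.27 ppb.
V₂ = C₁V₁/C₂ = 371 × 4.21 / 5.27 = 296 mL.
Diluent to add = V₂ − V₁ = 296 − 4.21 = 292 mL.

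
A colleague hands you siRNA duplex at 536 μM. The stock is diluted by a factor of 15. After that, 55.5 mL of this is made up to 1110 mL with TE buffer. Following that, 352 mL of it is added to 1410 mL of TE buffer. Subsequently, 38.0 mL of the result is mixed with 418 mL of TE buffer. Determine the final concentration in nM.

29.7 nM

Overall dilution factor = 15 × 20 × 5.006 × 12 = 1.80 × 10⁴.
536 μM / 1.80 × 10⁴ = 0.0297 μM = 29.7 nM.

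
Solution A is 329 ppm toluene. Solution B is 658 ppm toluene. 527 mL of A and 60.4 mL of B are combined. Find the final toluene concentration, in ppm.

C_mix = (C_A·V_A + C_B·V_B)/(V_A + V_B) = (329×527 + 658×60.4) / 587.4 = 363 ppm.

363 ppm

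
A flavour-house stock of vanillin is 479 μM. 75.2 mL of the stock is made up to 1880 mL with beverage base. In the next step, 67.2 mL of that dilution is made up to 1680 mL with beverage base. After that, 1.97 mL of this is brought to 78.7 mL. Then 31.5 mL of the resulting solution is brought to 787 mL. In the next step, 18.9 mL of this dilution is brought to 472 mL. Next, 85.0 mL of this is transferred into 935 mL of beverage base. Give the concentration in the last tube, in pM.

2.56 pM

Overall dilution factor = 25 × 25 × 39.95 × 24.98 × 24.97 × 12 = 1.87 × 10⁸.
479 μM / 1.87 × 10⁸ = 2.56 × 10⁻⁶ μM = 2.56 pM.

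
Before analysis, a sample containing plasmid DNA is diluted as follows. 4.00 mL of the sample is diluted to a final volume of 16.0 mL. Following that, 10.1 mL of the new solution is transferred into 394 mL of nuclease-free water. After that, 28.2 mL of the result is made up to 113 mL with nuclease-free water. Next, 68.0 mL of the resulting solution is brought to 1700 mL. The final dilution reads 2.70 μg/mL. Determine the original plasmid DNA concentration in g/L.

Overall dilution factor = 4 × 40.01 × 4.007 × 25 = 1.60 × 10⁴.
Original = 2.70 μg/mL × 1.60 × 10⁴ = 4.33 × 10⁴ μg/mL = 43.3 g/L.

43.3 g/L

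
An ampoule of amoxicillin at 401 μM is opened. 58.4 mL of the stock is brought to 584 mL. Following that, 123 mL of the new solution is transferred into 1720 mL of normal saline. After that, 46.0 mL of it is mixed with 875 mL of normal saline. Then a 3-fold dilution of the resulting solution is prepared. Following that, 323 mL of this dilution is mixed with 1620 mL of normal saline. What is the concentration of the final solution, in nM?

Overall dilution factor = 10 × 14.98 × 20.02 × 3 × 6.015 = 5.41 × 10⁴.
401 μM / 5.41 × 10⁴ = 7.41 × 10⁻³ μM = 7.41 nM.

7.41 nM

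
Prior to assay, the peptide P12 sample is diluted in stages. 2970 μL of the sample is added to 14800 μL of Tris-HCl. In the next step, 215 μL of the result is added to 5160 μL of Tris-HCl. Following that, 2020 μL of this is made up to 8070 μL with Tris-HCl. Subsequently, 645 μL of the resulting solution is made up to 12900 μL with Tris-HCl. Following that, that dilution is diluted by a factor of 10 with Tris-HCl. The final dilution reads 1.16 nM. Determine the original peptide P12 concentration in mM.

0.139 mM

Overall dilution factor = 5.983 × 25 × 3.995 × 20 × 10 = 1.20 × 10⁵.
Original = 1.16 nM × 1.20 × 10⁵ = 1.39 × 10⁵ nM = 0.139 mM.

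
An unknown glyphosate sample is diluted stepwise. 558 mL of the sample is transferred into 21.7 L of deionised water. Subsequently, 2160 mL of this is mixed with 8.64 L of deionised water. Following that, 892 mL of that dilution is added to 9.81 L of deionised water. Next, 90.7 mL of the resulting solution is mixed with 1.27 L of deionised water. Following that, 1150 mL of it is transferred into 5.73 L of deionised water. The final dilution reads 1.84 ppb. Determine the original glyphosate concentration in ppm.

395 ppm

Overall dilution factor = 39.89 × 5 × 12.00 × 15.00 × 5.983 = 2.15 × 10⁵.
Original = 1.84 ppb × 2.15 × 10⁵ = 3.95 × 10⁵ ppb = 395 ppm.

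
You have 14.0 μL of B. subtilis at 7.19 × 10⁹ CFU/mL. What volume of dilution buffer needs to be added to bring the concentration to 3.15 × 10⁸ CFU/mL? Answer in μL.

306 μL

V₂ = C₁V₁/C₂ = 7.19 × 10⁹ × 14.0 / 3.15 × 10⁸ = 320 μL.
Diluent to add = V₂ − V₁ = 320 − 14.0 = 306 μL.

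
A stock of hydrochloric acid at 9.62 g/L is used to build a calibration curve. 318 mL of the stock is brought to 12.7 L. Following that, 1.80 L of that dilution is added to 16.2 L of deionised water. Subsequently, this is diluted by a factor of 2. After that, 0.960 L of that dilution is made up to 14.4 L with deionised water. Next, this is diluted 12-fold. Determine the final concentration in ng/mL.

66.9 ng/mL

Overall dilution factor = 39.94 × 10 × 2 × 15 × 12 = 1.44 × 10⁵.
9.62 g/L / 1.44 × 10⁵ = 6.69 × 10⁻⁵ g/L = 66.9 ng/mL.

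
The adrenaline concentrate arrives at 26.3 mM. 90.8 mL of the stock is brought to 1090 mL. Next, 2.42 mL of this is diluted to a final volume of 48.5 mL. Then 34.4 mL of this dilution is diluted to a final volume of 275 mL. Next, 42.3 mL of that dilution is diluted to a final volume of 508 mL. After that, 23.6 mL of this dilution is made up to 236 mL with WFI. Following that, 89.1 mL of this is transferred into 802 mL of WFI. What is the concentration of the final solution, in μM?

0.0114 μM

Overall dilution factor = 12.00 × 20.04 × 7.994 × 12.01 × 10 × 10.00 = 2.31 × 10⁶.
26.3 mM / 2.31 × 10⁶ = 1.14 × 10⁻⁵ mM = 0.0114 μM.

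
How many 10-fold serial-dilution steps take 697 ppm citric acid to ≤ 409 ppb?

Need 10ⁿ ≥ 1704, so n ≥ log(1704)/log(10) = 3.23.
Minimum whole steps: n = 4.

4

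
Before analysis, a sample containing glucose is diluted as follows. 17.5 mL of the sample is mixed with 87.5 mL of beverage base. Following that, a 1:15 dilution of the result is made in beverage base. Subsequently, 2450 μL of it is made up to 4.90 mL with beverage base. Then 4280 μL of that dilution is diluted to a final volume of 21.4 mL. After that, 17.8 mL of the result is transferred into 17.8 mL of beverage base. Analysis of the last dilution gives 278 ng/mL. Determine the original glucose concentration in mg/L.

Overall dilution factor = 6 × 15 × 2 × 5 × 2 = 1800.
Original = 278 ng/mL × 1800 = 5.00 × 10⁵ ng/mL = 500 mg/L.

500 mg/L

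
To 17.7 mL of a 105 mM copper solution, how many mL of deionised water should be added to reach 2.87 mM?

630 mL

V₂ = C₁V₁/C₂ = 105 × 17.7 / 2.87 = 648 mL.
Diluent to add = V₂ − V₁ = 648 − 17.7 = 630 mL.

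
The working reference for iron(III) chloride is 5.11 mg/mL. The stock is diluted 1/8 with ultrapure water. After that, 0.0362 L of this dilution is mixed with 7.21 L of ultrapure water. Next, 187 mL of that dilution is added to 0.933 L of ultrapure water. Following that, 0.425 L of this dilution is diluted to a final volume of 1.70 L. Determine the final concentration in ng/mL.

Overall dilution factor = 8 × 200.2 × 5.989 × 4 = 3.84 × 10⁴.
5.11 mg/mL / 3.84 × 10⁴ = 1.33 × 10⁻⁴ mg/mL = 133 ng/mL.

133 ng/mL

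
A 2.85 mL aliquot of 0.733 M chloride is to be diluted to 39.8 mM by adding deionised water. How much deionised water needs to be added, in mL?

49.6 mL

39.8 mM = 0.0398 M.
V₂ = C₁V₁/C₂ = 0.733 × 2.85 / 0.0398 = 52.5 mL.
Diluent to add = V₂ − V₁ = 52.5 − 2.85 = 49.6 mL.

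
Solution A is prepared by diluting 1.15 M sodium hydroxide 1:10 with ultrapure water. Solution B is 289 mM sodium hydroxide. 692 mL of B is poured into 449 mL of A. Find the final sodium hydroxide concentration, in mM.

221 mM

C_A = 1.15 M / 10 = 0.115 M.
C_B = 289 mM = 0.289 M.
C_mix = (C_A·V_A + C_B·V_B)/(V_A + V_B) = (0.115×449 + 0.289×692) / 1141 = 0.221 M = 221 mM.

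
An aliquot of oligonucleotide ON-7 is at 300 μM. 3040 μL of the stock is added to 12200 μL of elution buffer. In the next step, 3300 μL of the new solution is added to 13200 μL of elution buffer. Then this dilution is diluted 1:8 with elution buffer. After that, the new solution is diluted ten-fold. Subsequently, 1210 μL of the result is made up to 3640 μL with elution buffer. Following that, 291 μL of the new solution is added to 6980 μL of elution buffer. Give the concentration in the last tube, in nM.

1.99 nM

Overall dilution factor = 5.013 × 5 × 8 × 10 × 3.008 × 24.99 = 1.51 × 10⁵.
300 μM / 1.51 × 10⁵ = 1.99 × 10⁻³ μM = 1.99 nM.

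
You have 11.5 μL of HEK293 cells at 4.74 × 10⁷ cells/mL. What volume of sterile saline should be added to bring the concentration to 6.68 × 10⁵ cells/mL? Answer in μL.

V₂ = C₁V₁/C₂ = 4.74 × 10⁷ × 11.5 / 6.68 × 10⁵ = 816 μL.
Diluent to add = V₂ − V₁ = 816 − 11.5 = 805 μL.

805 μL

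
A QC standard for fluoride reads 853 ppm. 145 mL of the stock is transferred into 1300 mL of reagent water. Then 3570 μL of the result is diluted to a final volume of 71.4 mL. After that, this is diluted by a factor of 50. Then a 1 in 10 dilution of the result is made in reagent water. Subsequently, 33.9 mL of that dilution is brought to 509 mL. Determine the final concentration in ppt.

570 ppt

Overall dilution factor = 9.966 × 20 × 50 × 10 × 15.01 = 1.50 × 10⁶.
853 ppm / 1.50 × 10⁶ = 5.70 × 10⁻⁴ ppm = 570 ppt.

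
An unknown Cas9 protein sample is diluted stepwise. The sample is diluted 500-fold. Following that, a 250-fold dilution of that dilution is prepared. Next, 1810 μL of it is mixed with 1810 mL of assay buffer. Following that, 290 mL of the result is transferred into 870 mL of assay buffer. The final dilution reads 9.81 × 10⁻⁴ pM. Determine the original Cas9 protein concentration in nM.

Overall dilution factor = 500 × 250 × 1001 × 4 = 5.01 × 10⁸.
Original = 9.81 × 10⁻⁴ pM × 5.01 × 10⁸ = 4.91 × 10⁵ pM = 491 nM.

491 nM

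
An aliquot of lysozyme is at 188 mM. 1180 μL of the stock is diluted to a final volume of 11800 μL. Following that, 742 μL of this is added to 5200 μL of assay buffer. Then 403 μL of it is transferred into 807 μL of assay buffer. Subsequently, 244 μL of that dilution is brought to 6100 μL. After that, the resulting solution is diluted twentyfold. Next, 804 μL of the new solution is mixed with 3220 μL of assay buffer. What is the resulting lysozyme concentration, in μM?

Overall dilution factor = 10 × 8.008 × 3.002 × 25 × 20 × 5.005 = 6.02 × 10⁵.
188 mM / 6.02 × 10⁵ = 3.12 × 10⁻⁴ mM = 0.312 μM.

0.312 μM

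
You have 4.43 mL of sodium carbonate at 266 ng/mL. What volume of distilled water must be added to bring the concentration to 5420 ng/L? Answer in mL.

213 mL

5420 ng/L = 5.42 ng/mL.
V₂ = C₁V₁/C₂ = 266 × 4.43 / 5.42 = 217 mL.
Diluent to add = V₂ − V₁ = 217 − 4.43 = 213 mL.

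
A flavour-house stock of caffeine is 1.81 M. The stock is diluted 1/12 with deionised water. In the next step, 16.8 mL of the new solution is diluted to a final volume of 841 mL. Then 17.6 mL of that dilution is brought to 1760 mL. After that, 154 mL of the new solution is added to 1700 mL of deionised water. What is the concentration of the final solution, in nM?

Overall dilution factor = 12 × 50.06 × 100 × 12.04 = 7.23 × 10⁵.
1.81 M / 7.23 × 10⁵ = 2.50 × 10⁻⁶ M = 2500 nM.

2500 nM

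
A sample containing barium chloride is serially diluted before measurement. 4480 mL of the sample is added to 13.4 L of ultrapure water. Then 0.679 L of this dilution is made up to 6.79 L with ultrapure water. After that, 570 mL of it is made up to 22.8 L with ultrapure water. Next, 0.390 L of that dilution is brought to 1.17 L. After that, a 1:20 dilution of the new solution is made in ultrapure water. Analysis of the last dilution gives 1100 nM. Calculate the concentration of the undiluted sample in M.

0.105 M

Overall dilution factor = 3.991 × 10 × 40 × 3 × 20 = 9.58 × 10⁴.
Original = 1100 nM × 9.58 × 10⁴ = 1.05 × 10⁸ nM = 0.105 M.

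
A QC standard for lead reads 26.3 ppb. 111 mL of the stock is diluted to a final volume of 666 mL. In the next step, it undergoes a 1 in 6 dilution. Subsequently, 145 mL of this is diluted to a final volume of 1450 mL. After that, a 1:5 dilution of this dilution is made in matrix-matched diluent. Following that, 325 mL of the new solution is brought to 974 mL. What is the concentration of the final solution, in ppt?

Overall dilution factor = 6 × 6 × 10 × 5 × 2.997 = 5394.
26.3 ppb / 5394 = 4.88 × 10⁻³ ppb = 4.88 ppt.

4.88 ppt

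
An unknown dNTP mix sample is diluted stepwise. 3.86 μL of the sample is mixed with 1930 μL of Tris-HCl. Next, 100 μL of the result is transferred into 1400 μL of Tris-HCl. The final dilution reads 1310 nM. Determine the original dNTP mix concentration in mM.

Overall dilution factor = 501 × 15 = 7515.
Original = 1310 nM × 7515 = 9.84 × 10⁶ nM = 9.84 mM.

9.84 mM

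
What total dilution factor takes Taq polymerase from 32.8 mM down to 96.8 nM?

3.39 × 10⁵

Factor = C₀/C_target = 32.8 mM / 96.8 nM = 3.39 × 10⁵.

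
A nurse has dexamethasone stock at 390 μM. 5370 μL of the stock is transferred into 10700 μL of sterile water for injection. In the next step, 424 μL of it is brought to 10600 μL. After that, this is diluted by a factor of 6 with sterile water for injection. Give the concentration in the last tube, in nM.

Overall dilution factor = 2.993 × 25 × 6 = 449.
390 μM / 449 = 0.869 μM = 869 nM.

869 nM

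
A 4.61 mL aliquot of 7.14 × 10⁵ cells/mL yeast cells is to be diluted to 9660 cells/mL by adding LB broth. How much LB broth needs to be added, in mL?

V₂ = C₁V₁/C₂ = 7.14 × 10⁵ × 4.61 / 9660 = 341 mL.
Diluent to add = V₂ − V₁ = 341 − 4.61 = 336 mL.

336 mL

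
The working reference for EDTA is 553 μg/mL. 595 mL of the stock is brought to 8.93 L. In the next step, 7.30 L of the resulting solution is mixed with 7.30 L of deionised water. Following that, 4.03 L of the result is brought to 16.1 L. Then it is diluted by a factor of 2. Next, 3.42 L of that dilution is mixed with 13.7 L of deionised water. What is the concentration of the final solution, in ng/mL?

461 ng/mL

Overall dilution factor = 15.01 × 2 × 3.995 × 2 × 5.006 = 1201.
553 μg/mL / 1201 = 0.461 μg/mL = 461 ng/mL.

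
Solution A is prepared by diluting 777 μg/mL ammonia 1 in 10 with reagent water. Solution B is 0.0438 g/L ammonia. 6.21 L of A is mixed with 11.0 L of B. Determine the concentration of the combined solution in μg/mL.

56.0 μg/mL

C_A = 777 μg/mL / 10 = 77.7 μg/mL.
C_B = 0.0438 g/L = 43.8 μg/mL.
C_mix = (C_A·V_A + C_B·V_B)/(V_A + V_B) = (77.7×6.21 + 43.8×11.0) / 17.21 = 56.0 μg/mL.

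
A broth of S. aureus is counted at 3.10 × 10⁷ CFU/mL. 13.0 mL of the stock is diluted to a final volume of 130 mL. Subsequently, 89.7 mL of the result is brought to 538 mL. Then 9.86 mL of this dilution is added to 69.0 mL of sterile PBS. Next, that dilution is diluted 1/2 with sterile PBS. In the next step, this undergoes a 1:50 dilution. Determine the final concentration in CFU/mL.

Overall dilution factor = 10 × 5.998 × 7.998 × 2 × 50 = 4.80 × 10⁴.
3.10 × 10⁷ CFU/mL / 4.80 × 10⁴ = 646 CFU/mL.

646 CFU/mL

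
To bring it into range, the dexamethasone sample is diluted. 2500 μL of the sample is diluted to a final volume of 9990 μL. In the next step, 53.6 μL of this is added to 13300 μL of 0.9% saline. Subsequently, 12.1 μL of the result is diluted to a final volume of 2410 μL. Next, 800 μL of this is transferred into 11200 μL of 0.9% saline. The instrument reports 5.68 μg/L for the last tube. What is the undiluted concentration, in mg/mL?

16.9 mg/mL

Overall dilution factor = 3.996 × 249.1 × 199.2 × 15 = 2.97 × 10⁶.
Original = 5.68 μg/L × 2.97 × 10⁶ = 1.69 × 10⁷ μg/L = 16.9 mg/mL.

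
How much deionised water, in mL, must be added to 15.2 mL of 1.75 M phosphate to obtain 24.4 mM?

1070 mL

24.4 mM = 0.0244 M.
V₂ = C₁V₁/C₂ = 1.75 × 15.2 / 0.0244 = 1090 mL.
Diluent to add = V₂ − V₁ = 1090 − 15.2 = 1070 mL.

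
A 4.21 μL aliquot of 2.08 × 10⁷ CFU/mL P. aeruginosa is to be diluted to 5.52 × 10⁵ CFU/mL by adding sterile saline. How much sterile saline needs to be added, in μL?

154 μL

V₂ = C₁V₁/C₂ = 2.08 × 10⁷ × 4.21 / 5.52 × 10⁵ = 159 μL.
Diluent to add = V₂ − V₁ = 159 − 4.21 = 154 μL.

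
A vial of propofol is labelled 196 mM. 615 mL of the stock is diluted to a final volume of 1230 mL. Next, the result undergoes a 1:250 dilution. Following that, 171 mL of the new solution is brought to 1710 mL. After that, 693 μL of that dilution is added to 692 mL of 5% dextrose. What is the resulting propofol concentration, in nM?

Overall dilution factor = 2 × 250 × 10 × 999.6 = 5.00 × 10⁶.
196 mM / 5.00 × 10⁶ = 3.92 × 10⁻⁵ mM = 39.2 nM.

39.2 nM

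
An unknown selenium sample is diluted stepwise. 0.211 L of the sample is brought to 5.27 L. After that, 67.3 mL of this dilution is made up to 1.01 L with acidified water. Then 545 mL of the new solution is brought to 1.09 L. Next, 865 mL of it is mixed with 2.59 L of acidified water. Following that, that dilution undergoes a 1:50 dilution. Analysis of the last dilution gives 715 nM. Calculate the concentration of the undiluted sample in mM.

107 mM

Overall dilution factor = 24.98 × 15.01 × 2 × 3.994 × 50 = 1.50 × 10⁵.
Original = 715 nM × 1.50 × 10⁵ = 1.07 × 10⁸ nM = 107 mM.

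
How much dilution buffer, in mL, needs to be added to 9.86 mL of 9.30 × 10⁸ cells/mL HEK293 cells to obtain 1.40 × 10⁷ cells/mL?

645 mL

V₂ = C₁V₁/C₂ = 9.30 × 10⁸ × 9.86 / 1.40 × 10⁷ = 655 mL.
Diluent to add = V₂ − V₁ = 655 − 9.86 = 645 mL.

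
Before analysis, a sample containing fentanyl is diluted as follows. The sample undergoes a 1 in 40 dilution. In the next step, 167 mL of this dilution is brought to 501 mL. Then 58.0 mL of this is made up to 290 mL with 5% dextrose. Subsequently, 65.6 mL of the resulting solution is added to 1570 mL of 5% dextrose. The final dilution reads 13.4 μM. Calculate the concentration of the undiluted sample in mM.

200 mM

Overall dilution factor = 40 × 3 × 5 × 24.93 = 1.50 × 10⁴.
Original = 13.4 μM × 1.50 × 10⁴ = 2.00 × 10⁵ μM = 200 mM.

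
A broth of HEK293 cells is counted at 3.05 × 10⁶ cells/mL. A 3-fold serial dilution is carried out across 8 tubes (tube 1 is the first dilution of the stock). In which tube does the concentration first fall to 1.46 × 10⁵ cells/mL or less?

tube 3

Tube n has concentration 3.05 × 10⁶ cells/mL / 3ⁿ.
Need 3ⁿ ≥ 3.05 × 10⁶ cells/mL / 1.46 × 10⁵ cells/mL = 20.9, so n ≥ 2.77.
First such tube: n = 3.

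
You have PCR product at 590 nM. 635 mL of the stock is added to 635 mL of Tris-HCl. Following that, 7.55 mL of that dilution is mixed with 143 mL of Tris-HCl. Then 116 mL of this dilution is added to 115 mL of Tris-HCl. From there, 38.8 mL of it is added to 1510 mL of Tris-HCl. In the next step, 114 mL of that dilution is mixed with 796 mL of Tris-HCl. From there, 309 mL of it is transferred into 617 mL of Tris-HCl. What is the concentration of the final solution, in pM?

Overall dilution factor = 2 × 19.94 × 1.991 × 39.92 × 7.982 × 2.997 = 7.58 × 10⁴.
590 nM / 7.58 × 10⁴ = 7.78 × 10⁻³ nM = 7.78 pM.

7.78 pM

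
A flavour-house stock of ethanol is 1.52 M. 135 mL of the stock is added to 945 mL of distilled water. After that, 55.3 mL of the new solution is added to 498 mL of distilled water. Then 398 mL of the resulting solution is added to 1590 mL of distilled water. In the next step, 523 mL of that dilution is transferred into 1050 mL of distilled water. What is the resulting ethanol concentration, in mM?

1.26 mM

Overall dilution factor = 8 × 10.01 × 4.995 × 3.008 = 1203.
1.52 M / 1203 = 1.26 × 10⁻³ M = 1.26 mM.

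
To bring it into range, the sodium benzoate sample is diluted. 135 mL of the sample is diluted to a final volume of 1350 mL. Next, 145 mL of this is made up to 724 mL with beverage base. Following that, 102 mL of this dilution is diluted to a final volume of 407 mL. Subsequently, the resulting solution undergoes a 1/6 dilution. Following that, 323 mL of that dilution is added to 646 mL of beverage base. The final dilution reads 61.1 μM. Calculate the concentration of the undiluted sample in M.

0.219 M

Overall dilution factor = 10 × 4.993 × 3.990 × 6 × 3 = 3586.
Original = 61.1 μM × 3586 = 2.19 × 10⁵ μM = 0.219 M.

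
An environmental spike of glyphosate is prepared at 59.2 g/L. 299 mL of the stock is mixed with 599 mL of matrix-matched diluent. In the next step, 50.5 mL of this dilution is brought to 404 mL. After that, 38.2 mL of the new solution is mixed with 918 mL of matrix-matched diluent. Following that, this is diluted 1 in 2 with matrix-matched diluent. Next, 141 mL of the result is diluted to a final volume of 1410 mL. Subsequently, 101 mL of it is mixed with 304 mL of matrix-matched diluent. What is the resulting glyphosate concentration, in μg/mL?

1.23 μg/mL

Overall dilution factor = 3.003 × 8 × 25.03 × 2 × 10 × 4.010 = 4.82 × 10⁴.
59.2 g/L / 4.82 × 10⁴ = 1.23 × 10⁻³ g/L = 1.23 μg/mL.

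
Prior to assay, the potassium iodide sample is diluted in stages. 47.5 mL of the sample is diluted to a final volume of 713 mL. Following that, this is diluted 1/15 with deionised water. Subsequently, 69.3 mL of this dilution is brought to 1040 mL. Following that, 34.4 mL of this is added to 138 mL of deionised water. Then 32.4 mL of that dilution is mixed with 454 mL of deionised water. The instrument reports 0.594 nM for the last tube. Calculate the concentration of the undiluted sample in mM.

0.151 mM

Overall dilution factor = 15.01 × 15 × 15.01 × 5.012 × 15.01 = 2.54 × 10⁵.
Original = 0.594 nM × 2.54 × 10⁵ = 1.51 × 10⁵ nM = 0.151 mM.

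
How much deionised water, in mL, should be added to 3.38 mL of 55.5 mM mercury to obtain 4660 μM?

4660 μM = 4.66 mM.
V₂ = C₁V₁/C₂ = 55.5 × 3.38 / 4.66 = 40.3 mL.
Diluent to add = V₂ − V₁ = 40.3 − 3.38 = 36.9 mL.

36.9 mL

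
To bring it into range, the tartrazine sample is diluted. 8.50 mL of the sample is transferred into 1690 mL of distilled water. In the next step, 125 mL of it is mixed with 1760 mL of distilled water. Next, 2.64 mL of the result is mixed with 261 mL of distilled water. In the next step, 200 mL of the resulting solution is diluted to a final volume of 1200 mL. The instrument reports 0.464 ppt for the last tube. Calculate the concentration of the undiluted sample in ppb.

Overall dilution factor = 199.8 × 15.08 × 99.86 × 6 = 1.81 × 10⁶.
Original = 0.464 ppt × 1.81 × 10⁶ = 8.38 × 10⁵ ppt = 838 ppb.

838 ppb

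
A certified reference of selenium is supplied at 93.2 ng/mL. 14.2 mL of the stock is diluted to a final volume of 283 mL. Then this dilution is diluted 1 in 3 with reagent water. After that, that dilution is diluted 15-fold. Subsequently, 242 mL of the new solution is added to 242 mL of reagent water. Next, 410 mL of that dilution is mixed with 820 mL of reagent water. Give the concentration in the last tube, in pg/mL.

Overall dilution factor = 19.93 × 3 × 15 × 2 × 3 = 5381.
93.2 ng/mL / 5381 = 0.0173 ng/mL = 17.3 pg/mL.

17.3 pg/mL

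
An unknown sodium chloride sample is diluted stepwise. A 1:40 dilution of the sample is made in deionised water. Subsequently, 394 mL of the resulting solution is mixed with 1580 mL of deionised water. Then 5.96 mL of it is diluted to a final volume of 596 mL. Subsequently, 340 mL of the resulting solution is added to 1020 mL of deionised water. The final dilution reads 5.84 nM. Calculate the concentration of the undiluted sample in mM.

0.468 mM

Overall dilution factor = 40 × 5.010 × 100 × 4 = 8.02 × 10⁴.
Original = 5.84 nM × 8.02 × 10⁴ = 4.68 × 10⁵ nM = 0.468 mM.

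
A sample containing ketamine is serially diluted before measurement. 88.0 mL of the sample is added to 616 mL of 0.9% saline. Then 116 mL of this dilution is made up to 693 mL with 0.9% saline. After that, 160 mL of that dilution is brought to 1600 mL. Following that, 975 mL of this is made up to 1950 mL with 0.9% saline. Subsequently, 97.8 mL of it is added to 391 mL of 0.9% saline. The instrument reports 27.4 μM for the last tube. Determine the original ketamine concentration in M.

0.131 M

Overall dilution factor = 8 × 5.974 × 10 × 2 × 4.998 = 4777.
Original = 27.4 μM × 4777 = 1.31 × 10⁵ μM = 0.131 M.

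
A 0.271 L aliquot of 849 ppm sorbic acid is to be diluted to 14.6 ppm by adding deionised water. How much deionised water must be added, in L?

V₂ = C₁V₁/C₂ = 849 × 0.271 / 14.6 = 15.8 L.
Diluent to add = V₂ − V₁ = 15.8 − 0.271 = 15.5 L.

15.5 L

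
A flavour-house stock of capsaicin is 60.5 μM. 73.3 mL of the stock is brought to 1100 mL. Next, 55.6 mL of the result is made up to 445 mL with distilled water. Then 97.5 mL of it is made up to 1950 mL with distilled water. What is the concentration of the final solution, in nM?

25.2 nM

Overall dilution factor = 15.01 × 8.004 × 20 = 2402.
60.5 μM / 2402 = 0.0252 μM = 25.2 nM.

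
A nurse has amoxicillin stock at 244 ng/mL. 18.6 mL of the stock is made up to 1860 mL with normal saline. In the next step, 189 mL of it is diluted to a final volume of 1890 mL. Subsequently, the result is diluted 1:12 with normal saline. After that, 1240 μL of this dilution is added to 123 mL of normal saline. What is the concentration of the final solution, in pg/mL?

0.203 pg/mL

Overall dilution factor = 100 × 10 × 12 × 100.2 = 1.20 × 10⁶.
244 ng/mL / 1.20 × 10⁶ = 2.03 × 10⁻⁴ ng/mL = 0.203 pg/mL.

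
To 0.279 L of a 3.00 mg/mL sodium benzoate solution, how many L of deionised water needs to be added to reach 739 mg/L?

0.854 L

739 mg/L = 0.739 mg/mL.
V₂ = C₁V₁/C₂ = 3.00 × 0.279 / 0.739 = 1.13 L.
Diluent to add = V₂ − V₁ = 1.13 − 0.279 = 0.854 L.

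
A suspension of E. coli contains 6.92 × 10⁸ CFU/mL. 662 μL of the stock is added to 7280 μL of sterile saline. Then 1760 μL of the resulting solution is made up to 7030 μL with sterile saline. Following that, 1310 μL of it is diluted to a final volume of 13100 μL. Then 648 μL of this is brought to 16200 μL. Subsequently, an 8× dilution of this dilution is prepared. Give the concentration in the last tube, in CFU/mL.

7220 CFU/mL

Overall dilution factor = 12.00 × 3.994 × 10 × 25 × 8 = 9.58 × 10⁴.
6.92 × 10⁸ CFU/mL / 9.58 × 10⁴ = 7220 CFU/mL.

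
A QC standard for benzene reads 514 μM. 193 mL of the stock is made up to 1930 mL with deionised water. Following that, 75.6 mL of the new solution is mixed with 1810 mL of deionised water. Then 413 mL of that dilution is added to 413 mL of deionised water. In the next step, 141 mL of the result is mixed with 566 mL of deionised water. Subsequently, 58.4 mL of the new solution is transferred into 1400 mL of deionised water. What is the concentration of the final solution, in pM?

Overall dilution factor = 10 × 24.94 × 2 × 5.014 × 24.97 = 6.25 × 10⁴.
514 μM / 6.25 × 10⁴ = 8.23 × 10⁻³ μM = 8230 pM.

8230 pM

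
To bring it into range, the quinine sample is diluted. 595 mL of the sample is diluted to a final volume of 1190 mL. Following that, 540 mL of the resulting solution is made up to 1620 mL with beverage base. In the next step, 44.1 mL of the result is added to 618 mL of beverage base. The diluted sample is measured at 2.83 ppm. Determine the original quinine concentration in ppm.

Overall dilution factor = 2 × 3 × 15.01 = 90.1.
Original = 2.83 ppm × 90.1 = 255 ppm.

255 ppm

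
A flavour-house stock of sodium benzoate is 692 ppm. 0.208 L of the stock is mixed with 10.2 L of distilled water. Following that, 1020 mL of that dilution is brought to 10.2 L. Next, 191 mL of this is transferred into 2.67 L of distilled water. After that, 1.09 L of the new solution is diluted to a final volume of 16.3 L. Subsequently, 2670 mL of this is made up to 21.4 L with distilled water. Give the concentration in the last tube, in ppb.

0.770 ppb

Overall dilution factor = 50.04 × 10 × 14.98 × 14.95 × 8.015 = 8.98 × 10⁵.
692 ppm / 8.98 × 10⁵ = 7.70 × 10⁻⁴ ppm = 0.770 ppb.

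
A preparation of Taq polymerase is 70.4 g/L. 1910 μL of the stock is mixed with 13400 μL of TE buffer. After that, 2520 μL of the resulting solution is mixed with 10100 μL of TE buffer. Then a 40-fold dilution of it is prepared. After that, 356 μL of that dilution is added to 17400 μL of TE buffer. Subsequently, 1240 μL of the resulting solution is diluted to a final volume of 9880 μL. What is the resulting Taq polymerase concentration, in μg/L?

110 μg/L

Overall dilution factor = 8.016 × 5.008 × 40 × 49.88 × 7.968 = 6.38 × 10⁵.
70.4 g/L / 6.38 × 10⁵ = 1.10 × 10⁻⁴ g/L = 110 μg/L.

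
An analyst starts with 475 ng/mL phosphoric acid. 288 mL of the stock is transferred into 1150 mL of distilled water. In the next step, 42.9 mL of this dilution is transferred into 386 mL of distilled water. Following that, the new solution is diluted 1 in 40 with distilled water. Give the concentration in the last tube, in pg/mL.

238 pg/mL

Overall dilution factor = 4.993 × 9.998 × 40 = 1997.
475 ng/mL / 1997 = 0.238 ng/mL = 238 pg/mL.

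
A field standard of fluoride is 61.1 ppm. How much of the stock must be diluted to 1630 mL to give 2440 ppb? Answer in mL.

65.1 mL

2440 ppb = 2.44 ppm.
V₁ = C₂V₂/C₁ = 2.44 × 1630 / 61.1 = 65.1 mL.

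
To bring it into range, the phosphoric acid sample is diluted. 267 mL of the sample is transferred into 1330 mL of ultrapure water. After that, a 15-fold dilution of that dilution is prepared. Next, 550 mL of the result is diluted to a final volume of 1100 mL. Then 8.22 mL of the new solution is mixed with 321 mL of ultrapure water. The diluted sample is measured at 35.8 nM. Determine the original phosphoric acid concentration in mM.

0.257 mM

Overall dilution factor = 5.981 × 15 × 2 × 40.05 = 7187.
Original = 35.8 nM × 7187 = 2.57 × 10⁵ nM = 0.257 mM.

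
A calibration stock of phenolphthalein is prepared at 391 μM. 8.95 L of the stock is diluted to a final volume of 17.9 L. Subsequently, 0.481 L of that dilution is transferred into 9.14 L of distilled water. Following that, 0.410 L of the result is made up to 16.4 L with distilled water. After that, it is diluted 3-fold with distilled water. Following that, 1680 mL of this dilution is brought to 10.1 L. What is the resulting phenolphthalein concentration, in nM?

Overall dilution factor = 2 × 20.00 × 40 × 3 × 6.012 = 2.89 × 10⁴.
391 μM / 2.89 × 10⁴ = 0.0135 μM = 13.5 nM.

13.5 nM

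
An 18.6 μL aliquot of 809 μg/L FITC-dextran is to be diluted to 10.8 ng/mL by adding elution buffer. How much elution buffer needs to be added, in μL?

1370 μL

10.8 ng/mL = 10.8 μg/L.
V₂ = C₁V₁/C₂ = 809 × 18.6 / 10.8 = 1393 μL.
Diluent to add = V₂ − V₁ = 1393 − 18.6 = 1370 μL.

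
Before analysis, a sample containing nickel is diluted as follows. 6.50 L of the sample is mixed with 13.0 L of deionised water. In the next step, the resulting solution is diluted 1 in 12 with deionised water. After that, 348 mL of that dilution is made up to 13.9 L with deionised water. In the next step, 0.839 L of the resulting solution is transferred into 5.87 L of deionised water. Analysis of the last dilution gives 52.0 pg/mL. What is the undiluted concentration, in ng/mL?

Overall dilution factor = 3 × 12 × 39.94 × 7.996 = 1.15 × 10⁴.
Original = 52.0 pg/mL × 1.15 × 10⁴ = 5.98 × 10⁵ pg/mL = 598 ng/mL.

598 ng/mL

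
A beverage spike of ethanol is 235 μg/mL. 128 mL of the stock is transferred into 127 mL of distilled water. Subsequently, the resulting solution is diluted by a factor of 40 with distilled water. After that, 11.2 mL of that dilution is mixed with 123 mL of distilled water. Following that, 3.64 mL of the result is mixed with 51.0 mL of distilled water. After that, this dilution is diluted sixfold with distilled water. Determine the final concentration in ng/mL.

2.73 ng/mL

Overall dilution factor = 1.992 × 40 × 11.98 × 15.01 × 6 = 8.60 × 10⁴.
235 μg/mL / 8.60 × 10⁴ = 2.73 × 10⁻³ μg/mL = 2.73 ng/mL.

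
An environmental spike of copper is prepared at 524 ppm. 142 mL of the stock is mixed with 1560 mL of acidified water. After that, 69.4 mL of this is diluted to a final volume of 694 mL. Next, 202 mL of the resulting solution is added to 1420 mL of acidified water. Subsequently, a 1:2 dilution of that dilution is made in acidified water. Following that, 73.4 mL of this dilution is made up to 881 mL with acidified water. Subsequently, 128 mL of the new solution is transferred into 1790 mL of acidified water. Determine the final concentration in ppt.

Overall dilution factor = 11.99 × 10 × 8.030 × 2 × 12.00 × 14.98 = 3.46 × 10⁵.
524 ppm / 3.46 × 10⁵ = 1.51 × 10⁻³ ppm = 1510 ppt.

1510 ppt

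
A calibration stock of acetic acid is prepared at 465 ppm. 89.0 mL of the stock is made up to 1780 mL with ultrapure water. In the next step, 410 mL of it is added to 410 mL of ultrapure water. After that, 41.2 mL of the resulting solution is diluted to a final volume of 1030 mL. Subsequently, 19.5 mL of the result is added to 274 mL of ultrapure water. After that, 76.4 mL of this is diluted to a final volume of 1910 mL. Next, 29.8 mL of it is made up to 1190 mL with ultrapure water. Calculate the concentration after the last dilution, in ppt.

30.9 ppt

Overall dilution factor = 20 × 2 × 25 × 15.05 × 25 × 39.93 = 1.50 × 10⁷.
465 ppm / 1.50 × 10⁷ = 3.09 × 10⁻⁵ ppm = 30.9 ppt.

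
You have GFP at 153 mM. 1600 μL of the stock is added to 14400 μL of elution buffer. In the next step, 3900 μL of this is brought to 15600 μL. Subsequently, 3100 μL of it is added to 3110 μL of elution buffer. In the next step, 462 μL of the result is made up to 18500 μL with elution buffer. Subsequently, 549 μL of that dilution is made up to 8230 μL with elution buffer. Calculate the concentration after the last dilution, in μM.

Overall dilution factor = 10 × 4 × 2.003 × 40.04 × 14.99 = 4.81 × 10⁴.
153 mM / 4.81 × 10⁴ = 3.18 × 10⁻³ mM = 3.18 μM.

3.18 μM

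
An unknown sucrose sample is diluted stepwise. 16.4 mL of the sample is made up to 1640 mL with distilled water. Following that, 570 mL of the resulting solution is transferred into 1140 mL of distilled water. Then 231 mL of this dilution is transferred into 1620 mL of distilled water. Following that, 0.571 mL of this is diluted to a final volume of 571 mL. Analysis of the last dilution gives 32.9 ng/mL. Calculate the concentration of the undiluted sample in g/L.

Overall dilution factor = 100 × 3 × 8.013 × 1000 = 2.40 × 10⁶.
Original = 32.9 ng/mL × 2.40 × 10⁶ = 7.91 × 10⁷ ng/mL = 79.1 g/L.

79.1 g/L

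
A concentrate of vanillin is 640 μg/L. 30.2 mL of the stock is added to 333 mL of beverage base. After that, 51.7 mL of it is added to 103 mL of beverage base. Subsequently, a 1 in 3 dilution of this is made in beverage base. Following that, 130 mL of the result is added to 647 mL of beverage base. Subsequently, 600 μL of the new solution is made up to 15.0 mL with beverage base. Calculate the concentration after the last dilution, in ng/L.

Overall dilution factor = 12.03 × 2.992 × 3 × 5.977 × 25 = 1.61 × 10⁴.
640 μg/L / 1.61 × 10⁴ = 0.0397 μg/L = 39.7 ng/L.

39.7 ng/L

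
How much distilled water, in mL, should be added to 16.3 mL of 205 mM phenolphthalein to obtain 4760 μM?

4760 μM = 4.76 mM.
V₂ = C₁V₁/C₂ = 205 × 16.3 / 4.76 = 702 mL.
Diluent to add = V₂ − V₁ = 702 − 16.3 = 686 mL.

686 mL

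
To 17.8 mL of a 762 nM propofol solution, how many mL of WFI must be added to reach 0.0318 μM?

409 mL

0.0318 μM = 31.8 nM.
V₂ = C₁V₁/C₂ = 762 × 17.8 / 31.8 = 427 mL.
Diluent to add = V₂ − V₁ = 427 − 17.8 = 409 mL.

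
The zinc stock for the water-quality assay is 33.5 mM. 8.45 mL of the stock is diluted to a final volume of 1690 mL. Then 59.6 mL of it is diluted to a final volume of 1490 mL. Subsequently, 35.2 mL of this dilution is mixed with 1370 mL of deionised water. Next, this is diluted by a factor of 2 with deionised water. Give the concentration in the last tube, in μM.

Overall dilution factor = 200 × 25 × 39.92 × 2 = 3.99 × 10⁵.
33.5 mM / 3.99 × 10⁵ = 8.39 × 10⁻⁵ mM = 0.0839 μM.

0.0839 μM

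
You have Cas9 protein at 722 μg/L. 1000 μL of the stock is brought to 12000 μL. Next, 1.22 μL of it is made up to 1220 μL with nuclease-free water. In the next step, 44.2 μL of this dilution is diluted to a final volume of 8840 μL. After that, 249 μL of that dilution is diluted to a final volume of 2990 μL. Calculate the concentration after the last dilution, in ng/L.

Overall dilution factor = 12 × 1000 × 200 × 12.01 = 2.88 × 10⁷.
722 μg/L / 2.88 × 10⁷ = 2.51 × 10⁻⁵ μg/L = 0.0251 ng/L.

0.0251 ng/L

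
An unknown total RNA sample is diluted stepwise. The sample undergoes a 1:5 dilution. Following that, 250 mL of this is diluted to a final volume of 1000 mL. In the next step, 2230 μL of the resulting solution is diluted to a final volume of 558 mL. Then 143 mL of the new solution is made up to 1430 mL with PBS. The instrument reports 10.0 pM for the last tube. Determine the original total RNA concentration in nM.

500 nM

Overall dilution factor = 5 × 4 × 250.2 × 10 = 5.00 × 10⁴.
Original = 10.0 pM × 5.00 × 10⁴ = 5.00 × 10⁵ pM = 500 nM.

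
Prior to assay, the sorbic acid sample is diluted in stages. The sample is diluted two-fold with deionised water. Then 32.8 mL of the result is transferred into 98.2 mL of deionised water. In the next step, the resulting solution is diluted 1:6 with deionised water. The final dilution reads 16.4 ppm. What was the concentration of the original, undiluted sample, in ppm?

786 ppm

Overall dilution factor = 2 × 3.994 × 6 = 47.9.
Original = 16.4 ppm × 47.9 = 786 ppm.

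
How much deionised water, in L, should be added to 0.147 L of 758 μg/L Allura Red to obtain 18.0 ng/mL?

18.0 ng/mL = 18.0 μg/L.
V₂ = C₁V₁/C₂ = 758 × 0.147 / 18.0 = 6.19 L.
Diluent to add = V₂ − V₁ = 6.19 − 0.147 = 6.04 L.

6.04 L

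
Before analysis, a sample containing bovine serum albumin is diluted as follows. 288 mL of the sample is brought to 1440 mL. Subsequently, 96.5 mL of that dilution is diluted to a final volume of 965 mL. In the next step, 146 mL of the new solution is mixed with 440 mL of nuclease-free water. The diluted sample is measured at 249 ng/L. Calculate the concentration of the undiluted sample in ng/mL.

50.0 ng/mL

Overall dilution factor = 5 × 10 × 4.014 = 201.
Original = 249 ng/L × 201 = 5.00 × 10⁴ ng/L = 50.0 ng/mL.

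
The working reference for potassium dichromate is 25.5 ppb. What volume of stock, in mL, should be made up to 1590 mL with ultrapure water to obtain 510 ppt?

31.8 mL

510 ppt = 0.510 ppb.
V₁ = C₂V₂/C₁ = 0.510 × 1590 / 25.5 = 31.8 mL.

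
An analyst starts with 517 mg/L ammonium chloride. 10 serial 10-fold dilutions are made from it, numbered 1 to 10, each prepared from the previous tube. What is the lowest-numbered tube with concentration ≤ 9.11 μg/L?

tube 5

Tube n has concentration 517 mg/L / 10ⁿ.
Need 10ⁿ ≥ 517 mg/L / 9.11 μg/L = 5.68 × 10⁴, so n ≥ 4.75.
First such tube: n = 5.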